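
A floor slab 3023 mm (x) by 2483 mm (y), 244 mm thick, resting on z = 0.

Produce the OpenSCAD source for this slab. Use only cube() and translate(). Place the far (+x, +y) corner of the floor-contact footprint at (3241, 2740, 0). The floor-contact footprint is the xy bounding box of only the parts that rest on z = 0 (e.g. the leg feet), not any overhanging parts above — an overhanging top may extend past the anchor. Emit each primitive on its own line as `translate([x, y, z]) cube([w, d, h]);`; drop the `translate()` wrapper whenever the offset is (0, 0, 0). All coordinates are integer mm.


translate([218, 257, 0]) cube([3023, 2483, 244]);


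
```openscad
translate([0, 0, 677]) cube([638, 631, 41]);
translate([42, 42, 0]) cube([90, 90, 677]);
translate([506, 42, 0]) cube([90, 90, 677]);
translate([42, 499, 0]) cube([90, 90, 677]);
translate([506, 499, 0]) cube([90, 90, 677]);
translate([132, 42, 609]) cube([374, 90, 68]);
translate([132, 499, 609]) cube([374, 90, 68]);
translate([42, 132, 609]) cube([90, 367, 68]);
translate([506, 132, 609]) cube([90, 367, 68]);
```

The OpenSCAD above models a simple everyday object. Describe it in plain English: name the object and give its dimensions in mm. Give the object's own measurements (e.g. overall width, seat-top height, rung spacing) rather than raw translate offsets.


A rectangular dining table. The top is 638×631×41 mm with its upper surface at z = 718 mm. It stands on four 90×90 mm square legs, each inset 42 mm from the nearest pair of top edges, running from the floor to the underside of the top. Four apron rails, 90 mm thick and 68 mm tall, run between adjacent legs with their top edges flush with the underside of the top and their outer faces flush with the legs' outer faces.


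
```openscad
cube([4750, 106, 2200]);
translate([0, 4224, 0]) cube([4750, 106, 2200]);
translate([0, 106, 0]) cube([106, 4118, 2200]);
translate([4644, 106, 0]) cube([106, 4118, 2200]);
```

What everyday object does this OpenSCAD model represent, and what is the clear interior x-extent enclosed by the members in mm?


A house (or room) frame. The interior width is 4538 mm.

Four 2200 mm walls enclosing a rectangle with no floor or roof — a room or house frame. Outside width is 4750 mm and wall thickness is 106 mm, so the interior width is 4750 − 2 × 106 = 4538 mm.


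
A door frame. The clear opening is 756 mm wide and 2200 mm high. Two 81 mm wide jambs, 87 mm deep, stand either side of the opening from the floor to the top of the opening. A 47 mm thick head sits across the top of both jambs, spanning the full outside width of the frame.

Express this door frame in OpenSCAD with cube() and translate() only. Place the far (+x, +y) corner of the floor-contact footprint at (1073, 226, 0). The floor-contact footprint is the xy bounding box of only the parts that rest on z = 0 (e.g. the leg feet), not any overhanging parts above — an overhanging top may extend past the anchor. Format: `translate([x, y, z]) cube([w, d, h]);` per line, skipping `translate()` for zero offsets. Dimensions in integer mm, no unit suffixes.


translate([155, 139, 0]) cube([81, 87, 2200]);
translate([992, 139, 0]) cube([81, 87, 2200]);
translate([155, 139, 2200]) cube([918, 87, 47]);


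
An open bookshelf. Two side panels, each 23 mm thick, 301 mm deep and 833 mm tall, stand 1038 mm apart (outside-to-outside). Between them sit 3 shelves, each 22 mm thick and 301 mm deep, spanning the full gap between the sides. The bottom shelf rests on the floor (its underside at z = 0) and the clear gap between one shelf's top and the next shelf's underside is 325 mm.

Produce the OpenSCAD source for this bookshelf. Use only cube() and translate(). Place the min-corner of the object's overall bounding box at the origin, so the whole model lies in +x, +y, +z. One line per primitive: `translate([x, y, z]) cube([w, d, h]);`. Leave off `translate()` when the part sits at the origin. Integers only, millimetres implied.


cube([23, 301, 833]);
translate([1015, 0, 0]) cube([23, 301, 833]);
translate([23, 0, 0]) cube([992, 301, 22]);
translate([23, 0, 347]) cube([992, 301, 22]);
translate([23, 0, 694]) cube([992, 301, 22]);


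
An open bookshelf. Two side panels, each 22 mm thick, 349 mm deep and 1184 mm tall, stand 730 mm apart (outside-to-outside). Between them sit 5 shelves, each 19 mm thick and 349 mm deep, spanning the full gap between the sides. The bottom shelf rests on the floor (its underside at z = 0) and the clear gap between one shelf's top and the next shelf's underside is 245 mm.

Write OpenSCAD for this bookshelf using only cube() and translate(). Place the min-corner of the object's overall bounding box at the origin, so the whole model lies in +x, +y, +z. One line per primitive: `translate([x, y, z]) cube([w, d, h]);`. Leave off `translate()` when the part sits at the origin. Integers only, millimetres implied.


cube([22, 349, 1184]);
translate([708, 0, 0]) cube([22, 349, 1184]);
translate([22, 0, 0]) cube([686, 349, 19]);
translate([22, 0, 264]) cube([686, 349, 19]);
translate([22, 0, 528]) cube([686, 349, 19]);
translate([22, 0, 792]) cube([686, 349, 19]);
translate([22, 0, 1056]) cube([686, 349, 19]);


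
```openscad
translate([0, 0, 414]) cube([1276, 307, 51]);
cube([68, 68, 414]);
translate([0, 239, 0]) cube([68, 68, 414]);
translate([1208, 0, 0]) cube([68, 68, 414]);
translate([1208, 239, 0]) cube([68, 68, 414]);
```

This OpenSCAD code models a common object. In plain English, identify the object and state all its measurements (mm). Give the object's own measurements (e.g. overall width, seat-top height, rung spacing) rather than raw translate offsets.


A bench: a 1276×307 mm seat slab, 51 mm thick, top at z = 465 mm, on four 68×68 mm square legs flush with the seat corners and standing on z = 0.


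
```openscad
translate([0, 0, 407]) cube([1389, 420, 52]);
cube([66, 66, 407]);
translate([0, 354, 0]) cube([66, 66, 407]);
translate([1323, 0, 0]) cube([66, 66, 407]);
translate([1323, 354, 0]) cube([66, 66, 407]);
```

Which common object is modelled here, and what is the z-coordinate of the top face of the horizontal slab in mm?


A bench. The seat-top height is 459 mm.

A long slab on four corner posts — a bench. The slab sits at z = 407 with thickness 52, so the top is 407 + 52 = 459 mm.


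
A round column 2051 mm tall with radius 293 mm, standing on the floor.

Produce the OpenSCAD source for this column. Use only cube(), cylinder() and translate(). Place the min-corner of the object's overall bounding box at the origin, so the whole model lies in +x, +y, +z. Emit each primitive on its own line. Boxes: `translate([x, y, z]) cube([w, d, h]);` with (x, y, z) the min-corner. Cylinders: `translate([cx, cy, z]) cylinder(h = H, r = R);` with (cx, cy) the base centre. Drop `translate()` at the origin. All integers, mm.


translate([293, 293, 0]) cylinder(h = 2051, r = 293);


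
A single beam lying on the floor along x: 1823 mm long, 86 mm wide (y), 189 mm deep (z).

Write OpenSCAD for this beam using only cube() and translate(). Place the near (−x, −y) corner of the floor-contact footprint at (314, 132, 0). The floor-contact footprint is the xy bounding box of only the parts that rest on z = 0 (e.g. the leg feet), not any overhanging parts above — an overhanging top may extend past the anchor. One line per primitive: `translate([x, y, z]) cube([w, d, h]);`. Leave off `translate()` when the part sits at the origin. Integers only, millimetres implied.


translate([314, 132, 0]) cube([1823, 86, 189]);


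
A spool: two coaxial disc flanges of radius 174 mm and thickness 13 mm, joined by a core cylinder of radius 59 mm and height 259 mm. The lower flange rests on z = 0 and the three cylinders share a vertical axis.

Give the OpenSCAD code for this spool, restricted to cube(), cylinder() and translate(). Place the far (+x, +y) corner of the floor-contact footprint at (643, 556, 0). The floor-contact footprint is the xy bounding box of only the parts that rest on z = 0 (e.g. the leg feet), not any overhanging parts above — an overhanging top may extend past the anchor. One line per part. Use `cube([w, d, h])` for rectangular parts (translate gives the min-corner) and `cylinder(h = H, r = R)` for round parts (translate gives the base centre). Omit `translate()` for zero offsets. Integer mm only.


translate([469, 382, 0]) cylinder(h = 13, r = 174);
translate([469, 382, 13]) cylinder(h = 259, r = 59);
translate([469, 382, 272]) cylinder(h = 13, r = 174);


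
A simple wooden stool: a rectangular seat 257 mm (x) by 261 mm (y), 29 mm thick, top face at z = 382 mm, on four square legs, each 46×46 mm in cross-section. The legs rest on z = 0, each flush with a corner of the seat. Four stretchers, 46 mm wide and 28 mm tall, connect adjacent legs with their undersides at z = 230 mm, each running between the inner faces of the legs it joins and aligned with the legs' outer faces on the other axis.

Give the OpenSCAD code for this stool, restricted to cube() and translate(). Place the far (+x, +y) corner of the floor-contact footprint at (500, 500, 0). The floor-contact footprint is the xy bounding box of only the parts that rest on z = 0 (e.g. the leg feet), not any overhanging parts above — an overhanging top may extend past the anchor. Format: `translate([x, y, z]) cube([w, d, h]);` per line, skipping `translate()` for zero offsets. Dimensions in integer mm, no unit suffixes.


translate([243, 239, 353]) cube([257, 261, 29]);
translate([243, 239, 0]) cube([46, 46, 353]);
translate([454, 239, 0]) cube([46, 46, 353]);
translate([243, 454, 0]) cube([46, 46, 353]);
translate([454, 454, 0]) cube([46, 46, 353]);
translate([289, 239, 230]) cube([165, 46, 28]);
translate([289, 454, 230]) cube([165, 46, 28]);
translate([243, 285, 230]) cube([46, 169, 28]);
translate([454, 285, 230]) cube([46, 169, 28]);


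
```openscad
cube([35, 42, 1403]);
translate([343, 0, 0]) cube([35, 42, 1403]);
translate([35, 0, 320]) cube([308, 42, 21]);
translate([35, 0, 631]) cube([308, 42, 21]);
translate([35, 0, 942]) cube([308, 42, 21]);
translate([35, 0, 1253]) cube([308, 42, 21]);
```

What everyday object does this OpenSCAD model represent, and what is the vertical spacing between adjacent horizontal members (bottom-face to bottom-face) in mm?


A ladder. The rung spacing is 311 mm.

Two tall 35×42 posts with 4 short bars between them — a ladder. Adjacent rungs sit at z = 320 and z = 631, so the spacing is 631 − 320 = 311 mm.


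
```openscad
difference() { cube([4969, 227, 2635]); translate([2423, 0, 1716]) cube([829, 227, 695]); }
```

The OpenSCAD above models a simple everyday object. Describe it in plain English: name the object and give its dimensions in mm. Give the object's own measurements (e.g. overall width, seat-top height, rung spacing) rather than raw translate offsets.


A wall 4969 mm long (x), 227 mm thick (y), 2635 mm tall, with a rectangular window opening cut through it. The opening is 829 mm wide and 695 mm tall; its sill is at z = 1716 mm and its near (−x) edge is 2423 mm from the wall's −x end. The opening passes through the full wall thickness.


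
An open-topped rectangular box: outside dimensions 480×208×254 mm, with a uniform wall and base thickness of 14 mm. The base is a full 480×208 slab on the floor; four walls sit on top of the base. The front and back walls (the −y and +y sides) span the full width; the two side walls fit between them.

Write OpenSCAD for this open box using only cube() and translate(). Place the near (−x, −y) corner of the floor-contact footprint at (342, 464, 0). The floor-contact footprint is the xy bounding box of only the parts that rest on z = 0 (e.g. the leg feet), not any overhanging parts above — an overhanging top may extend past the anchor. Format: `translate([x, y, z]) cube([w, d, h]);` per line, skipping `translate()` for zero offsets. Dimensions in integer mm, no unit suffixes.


translate([342, 464, 0]) cube([480, 208, 14]);
translate([342, 464, 14]) cube([480, 14, 240]);
translate([342, 658, 14]) cube([480, 14, 240]);
translate([342, 478, 14]) cube([14, 180, 240]);
translate([808, 478, 14]) cube([14, 180, 240]);


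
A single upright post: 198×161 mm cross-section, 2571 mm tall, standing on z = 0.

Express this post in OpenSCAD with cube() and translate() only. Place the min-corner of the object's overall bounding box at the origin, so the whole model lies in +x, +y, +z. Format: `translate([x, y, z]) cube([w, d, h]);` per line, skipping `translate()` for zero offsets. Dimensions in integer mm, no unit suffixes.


cube([198, 161, 2571]);


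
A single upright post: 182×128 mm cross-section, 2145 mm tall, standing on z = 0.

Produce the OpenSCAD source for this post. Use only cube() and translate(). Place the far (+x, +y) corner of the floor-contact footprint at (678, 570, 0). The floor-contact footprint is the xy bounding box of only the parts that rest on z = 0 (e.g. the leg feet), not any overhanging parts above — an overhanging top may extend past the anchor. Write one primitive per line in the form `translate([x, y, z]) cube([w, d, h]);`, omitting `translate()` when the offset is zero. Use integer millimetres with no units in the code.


translate([496, 442, 0]) cube([182, 128, 2145]);


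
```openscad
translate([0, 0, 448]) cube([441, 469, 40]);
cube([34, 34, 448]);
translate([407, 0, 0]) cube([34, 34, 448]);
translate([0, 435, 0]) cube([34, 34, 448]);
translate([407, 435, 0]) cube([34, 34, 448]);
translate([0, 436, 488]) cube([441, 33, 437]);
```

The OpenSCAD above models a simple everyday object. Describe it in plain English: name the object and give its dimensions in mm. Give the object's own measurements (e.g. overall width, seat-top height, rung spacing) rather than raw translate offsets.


A chair. The seat is a 441×469×40 mm slab with its top at z = 488 mm, on four 34×34 mm corner legs (flush with the seat edges, standing on z = 0). A flat backrest 33 mm thick, 437 mm tall, spans the full seat width and rises from the seat top along its +y edge, rear face flush with the rear of the seat.


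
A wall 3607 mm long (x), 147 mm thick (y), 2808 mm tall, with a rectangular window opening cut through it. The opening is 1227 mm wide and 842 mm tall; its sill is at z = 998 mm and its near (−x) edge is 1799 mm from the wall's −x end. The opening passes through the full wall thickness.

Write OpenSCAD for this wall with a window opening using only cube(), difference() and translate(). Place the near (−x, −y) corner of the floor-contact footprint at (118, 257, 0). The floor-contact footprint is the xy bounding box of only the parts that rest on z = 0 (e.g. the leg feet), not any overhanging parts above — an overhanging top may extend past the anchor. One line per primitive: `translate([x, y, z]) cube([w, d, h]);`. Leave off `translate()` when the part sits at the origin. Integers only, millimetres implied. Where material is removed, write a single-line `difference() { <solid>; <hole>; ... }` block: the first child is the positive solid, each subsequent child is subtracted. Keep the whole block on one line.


difference() { translate([118, 257, 0]) cube([3607, 147, 2808]); translate([1917, 257, 998]) cube([1227, 147, 842]); }


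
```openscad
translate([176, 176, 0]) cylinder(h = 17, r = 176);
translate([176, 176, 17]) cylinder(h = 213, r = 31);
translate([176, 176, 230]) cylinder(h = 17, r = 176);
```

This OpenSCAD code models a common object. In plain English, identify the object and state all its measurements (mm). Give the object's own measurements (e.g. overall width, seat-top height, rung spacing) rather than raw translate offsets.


A spool: two coaxial disc flanges of radius 176 mm and thickness 17 mm, joined by a core cylinder of radius 31 mm and height 213 mm. The lower flange rests on z = 0 and the three cylinders share a vertical axis.


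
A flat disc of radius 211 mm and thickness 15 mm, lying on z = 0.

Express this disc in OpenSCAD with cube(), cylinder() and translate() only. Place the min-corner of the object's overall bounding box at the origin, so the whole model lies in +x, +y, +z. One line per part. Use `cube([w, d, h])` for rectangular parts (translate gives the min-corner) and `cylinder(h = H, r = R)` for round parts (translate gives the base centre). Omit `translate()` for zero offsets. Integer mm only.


translate([211, 211, 0]) cylinder(h = 15, r = 211);


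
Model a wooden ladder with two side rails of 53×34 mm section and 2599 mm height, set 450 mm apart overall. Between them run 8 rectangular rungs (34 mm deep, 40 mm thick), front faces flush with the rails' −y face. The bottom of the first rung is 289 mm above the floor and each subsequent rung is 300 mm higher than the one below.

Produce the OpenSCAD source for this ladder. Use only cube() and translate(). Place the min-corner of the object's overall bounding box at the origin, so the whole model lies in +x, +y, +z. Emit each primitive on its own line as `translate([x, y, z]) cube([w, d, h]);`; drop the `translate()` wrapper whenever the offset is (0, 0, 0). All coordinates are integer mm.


cube([53, 34, 2599]);
translate([397, 0, 0]) cube([53, 34, 2599]);
translate([53, 0, 289]) cube([344, 34, 40]);
translate([53, 0, 589]) cube([344, 34, 40]);
translate([53, 0, 889]) cube([344, 34, 40]);
translate([53, 0, 1189]) cube([344, 34, 40]);
translate([53, 0, 1489]) cube([344, 34, 40]);
translate([53, 0, 1789]) cube([344, 34, 40]);
translate([53, 0, 2089]) cube([344, 34, 40]);
translate([53, 0, 2389]) cube([344, 34, 40]);


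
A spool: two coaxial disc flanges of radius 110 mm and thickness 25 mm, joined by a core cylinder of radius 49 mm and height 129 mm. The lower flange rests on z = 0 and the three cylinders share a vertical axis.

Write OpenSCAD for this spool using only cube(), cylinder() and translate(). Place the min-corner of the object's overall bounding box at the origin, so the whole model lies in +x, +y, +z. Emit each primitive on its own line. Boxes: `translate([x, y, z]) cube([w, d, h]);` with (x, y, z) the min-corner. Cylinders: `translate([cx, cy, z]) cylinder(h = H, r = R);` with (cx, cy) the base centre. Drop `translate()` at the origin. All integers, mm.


translate([110, 110, 0]) cylinder(h = 25, r = 110);
translate([110, 110, 25]) cylinder(h = 129, r = 49);
translate([110, 110, 154]) cylinder(h = 25, r = 110);


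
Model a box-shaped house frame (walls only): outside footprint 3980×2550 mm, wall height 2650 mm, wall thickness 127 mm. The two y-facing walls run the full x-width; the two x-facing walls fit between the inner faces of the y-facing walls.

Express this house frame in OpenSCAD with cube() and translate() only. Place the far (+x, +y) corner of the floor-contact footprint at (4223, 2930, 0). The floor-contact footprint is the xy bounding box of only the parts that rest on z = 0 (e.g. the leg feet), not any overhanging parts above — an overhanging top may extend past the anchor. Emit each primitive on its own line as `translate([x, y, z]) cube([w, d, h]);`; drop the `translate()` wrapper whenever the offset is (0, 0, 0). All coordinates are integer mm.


translate([243, 380, 0]) cube([3980, 127, 2650]);
translate([243, 2803, 0]) cube([3980, 127, 2650]);
translate([243, 507, 0]) cube([127, 2296, 2650]);
translate([4096, 507, 0]) cube([127, 2296, 2650]);


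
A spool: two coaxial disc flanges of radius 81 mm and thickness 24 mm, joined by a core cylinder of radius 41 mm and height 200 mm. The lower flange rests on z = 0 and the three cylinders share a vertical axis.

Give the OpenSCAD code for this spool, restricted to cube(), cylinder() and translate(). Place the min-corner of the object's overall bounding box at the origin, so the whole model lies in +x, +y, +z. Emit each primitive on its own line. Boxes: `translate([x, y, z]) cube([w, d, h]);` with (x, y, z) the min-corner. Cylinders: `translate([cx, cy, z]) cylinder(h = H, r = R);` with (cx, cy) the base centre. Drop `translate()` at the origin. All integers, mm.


translate([81, 81, 0]) cylinder(h = 24, r = 81);
translate([81, 81, 24]) cylinder(h = 200, r = 41);
translate([81, 81, 224]) cylinder(h = 24, r = 81);


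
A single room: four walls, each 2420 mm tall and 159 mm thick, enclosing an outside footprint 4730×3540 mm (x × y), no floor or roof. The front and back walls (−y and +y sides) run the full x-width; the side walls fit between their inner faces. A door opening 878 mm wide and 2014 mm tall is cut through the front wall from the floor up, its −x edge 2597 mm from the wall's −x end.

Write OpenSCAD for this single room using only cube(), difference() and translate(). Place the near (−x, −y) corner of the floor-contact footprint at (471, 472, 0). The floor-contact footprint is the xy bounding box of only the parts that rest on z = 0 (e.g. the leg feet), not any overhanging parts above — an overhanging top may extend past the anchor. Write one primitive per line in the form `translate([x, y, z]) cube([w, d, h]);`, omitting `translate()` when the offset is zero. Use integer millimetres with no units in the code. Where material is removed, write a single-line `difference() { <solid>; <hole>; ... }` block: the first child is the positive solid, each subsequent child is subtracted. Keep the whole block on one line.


difference() { translate([471, 472, 0]) cube([4730, 159, 2420]); translate([3068, 472, 0]) cube([878, 159, 2014]); }
translate([471, 3853, 0]) cube([4730, 159, 2420]);
translate([471, 631, 0]) cube([159, 3222, 2420]);
translate([5042, 631, 0]) cube([159, 3222, 2420]);


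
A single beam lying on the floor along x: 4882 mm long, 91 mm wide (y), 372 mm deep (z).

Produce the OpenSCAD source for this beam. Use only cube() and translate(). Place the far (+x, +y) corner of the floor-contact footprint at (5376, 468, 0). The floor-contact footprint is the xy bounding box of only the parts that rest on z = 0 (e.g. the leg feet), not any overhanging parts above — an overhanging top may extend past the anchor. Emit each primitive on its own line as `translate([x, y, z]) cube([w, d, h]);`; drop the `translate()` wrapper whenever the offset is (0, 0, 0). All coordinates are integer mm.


translate([494, 377, 0]) cube([4882, 91, 372]);


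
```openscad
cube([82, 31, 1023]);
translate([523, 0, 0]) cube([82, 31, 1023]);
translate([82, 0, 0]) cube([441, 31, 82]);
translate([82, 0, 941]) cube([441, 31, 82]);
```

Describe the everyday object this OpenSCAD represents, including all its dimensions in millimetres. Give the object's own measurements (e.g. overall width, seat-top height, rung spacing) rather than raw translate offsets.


A rectangular picture frame lying in the x–z plane (depth along y). The opening is 441 mm wide (x) by 859 mm tall (z), surrounded by a border 82 mm wide on all four sides. The frame is 31 mm deep and is made of two full-height vertical stiles with two horizontal rails fitted between them.


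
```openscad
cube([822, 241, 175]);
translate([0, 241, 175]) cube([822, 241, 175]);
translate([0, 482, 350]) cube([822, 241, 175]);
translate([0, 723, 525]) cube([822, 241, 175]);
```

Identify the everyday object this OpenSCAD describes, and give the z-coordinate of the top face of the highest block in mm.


A staircase. The total rise is 700 mm.

4 identical blocks, each offset up and back from the previous — a staircase. Each step is 175 mm tall and there are 4 of them, so the total rise is 4 × 175 = 700 mm.


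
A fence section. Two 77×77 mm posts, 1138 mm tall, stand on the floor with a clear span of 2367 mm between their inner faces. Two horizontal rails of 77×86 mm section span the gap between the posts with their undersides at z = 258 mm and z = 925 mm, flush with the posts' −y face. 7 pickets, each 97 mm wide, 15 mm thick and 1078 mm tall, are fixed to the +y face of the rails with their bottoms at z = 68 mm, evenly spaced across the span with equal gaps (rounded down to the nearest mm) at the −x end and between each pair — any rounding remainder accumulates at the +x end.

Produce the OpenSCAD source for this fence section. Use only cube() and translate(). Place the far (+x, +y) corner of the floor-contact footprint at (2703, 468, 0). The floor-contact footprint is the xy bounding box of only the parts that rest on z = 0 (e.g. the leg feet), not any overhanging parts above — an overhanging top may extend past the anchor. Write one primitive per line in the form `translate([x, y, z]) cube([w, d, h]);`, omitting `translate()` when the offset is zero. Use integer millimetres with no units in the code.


translate([182, 391, 0]) cube([77, 77, 1138]);
translate([2626, 391, 0]) cube([77, 77, 1138]);
translate([259, 391, 258]) cube([2367, 77, 86]);
translate([259, 391, 925]) cube([2367, 77, 86]);
translate([470, 468, 68]) cube([97, 15, 1078]);
translate([778, 468, 68]) cube([97, 15, 1078]);
translate([1086, 468, 68]) cube([97, 15, 1078]);
translate([1394, 468, 68]) cube([97, 15, 1078]);
translate([1702, 468, 68]) cube([97, 15, 1078]);
translate([2010, 468, 68]) cube([97, 15, 1078]);
translate([2318, 468, 68]) cube([97, 15, 1078]);


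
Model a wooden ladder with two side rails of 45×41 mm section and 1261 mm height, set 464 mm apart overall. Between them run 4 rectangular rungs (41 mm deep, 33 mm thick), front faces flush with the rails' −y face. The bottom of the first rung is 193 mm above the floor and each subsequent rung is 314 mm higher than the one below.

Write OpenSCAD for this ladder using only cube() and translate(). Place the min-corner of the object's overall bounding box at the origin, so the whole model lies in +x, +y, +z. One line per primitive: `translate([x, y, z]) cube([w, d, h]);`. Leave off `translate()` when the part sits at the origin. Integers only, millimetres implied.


cube([45, 41, 1261]);
translate([419, 0, 0]) cube([45, 41, 1261]);
translate([45, 0, 193]) cube([374, 41, 33]);
translate([45, 0, 507]) cube([374, 41, 33]);
translate([45, 0, 821]) cube([374, 41, 33]);
translate([45, 0, 1135]) cube([374, 41, 33]);


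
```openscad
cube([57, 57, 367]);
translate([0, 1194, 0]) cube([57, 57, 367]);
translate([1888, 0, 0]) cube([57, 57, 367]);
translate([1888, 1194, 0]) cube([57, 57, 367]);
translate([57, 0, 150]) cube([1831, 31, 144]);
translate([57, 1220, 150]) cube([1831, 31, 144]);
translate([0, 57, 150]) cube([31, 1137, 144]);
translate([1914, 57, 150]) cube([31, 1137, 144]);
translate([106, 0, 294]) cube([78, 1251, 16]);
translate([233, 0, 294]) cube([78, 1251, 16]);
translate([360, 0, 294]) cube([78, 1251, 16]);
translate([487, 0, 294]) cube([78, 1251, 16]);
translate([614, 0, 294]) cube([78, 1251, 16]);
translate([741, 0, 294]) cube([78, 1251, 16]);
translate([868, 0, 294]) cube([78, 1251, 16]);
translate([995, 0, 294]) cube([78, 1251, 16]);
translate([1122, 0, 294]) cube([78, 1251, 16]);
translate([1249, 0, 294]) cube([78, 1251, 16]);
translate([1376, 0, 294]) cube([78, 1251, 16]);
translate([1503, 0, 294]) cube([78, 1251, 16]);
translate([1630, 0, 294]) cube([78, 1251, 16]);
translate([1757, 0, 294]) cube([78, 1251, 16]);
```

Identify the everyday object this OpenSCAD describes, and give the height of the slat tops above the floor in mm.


A bed frame. The slat-top height is 310 mm.

Four posts, four rails, and a row of slats — a bed frame. Slats sit on the rails at z = 150 + 144 = 294; with slat thickness 16, the top is 310 mm.


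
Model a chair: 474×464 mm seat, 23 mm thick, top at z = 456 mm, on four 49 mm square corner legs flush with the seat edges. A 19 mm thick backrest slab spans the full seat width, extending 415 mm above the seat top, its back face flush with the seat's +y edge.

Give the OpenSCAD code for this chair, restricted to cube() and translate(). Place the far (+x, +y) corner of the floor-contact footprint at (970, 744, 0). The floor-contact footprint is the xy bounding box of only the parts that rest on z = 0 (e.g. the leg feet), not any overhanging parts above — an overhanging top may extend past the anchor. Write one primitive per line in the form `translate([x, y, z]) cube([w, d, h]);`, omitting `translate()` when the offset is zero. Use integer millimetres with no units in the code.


translate([496, 280, 433]) cube([474, 464, 23]);
translate([496, 280, 0]) cube([49, 49, 433]);
translate([921, 280, 0]) cube([49, 49, 433]);
translate([496, 695, 0]) cube([49, 49, 433]);
translate([921, 695, 0]) cube([49, 49, 433]);
translate([496, 725, 456]) cube([474, 19, 415]);


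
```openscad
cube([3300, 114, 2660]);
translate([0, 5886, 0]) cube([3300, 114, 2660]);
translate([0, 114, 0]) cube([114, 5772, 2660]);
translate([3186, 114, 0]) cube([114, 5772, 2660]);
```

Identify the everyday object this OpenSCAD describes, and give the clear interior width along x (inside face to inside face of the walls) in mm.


A house (or room) frame. The interior width is 3072 mm.

Four 2660 mm walls enclosing a rectangle with no floor or roof — a room or house frame. Outside width is 3300 mm and wall thickness is 114 mm, so the interior width is 3300 − 2 × 114 = 3072 mm.


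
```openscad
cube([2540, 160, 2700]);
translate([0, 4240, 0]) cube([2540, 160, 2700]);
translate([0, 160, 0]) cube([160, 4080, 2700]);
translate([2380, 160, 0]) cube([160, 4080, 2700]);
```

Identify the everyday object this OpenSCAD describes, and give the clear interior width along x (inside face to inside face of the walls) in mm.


A house (or room) frame. The interior width is 2220 mm.

Four 2700 mm walls enclosing a rectangle with no floor or roof — a room or house frame. Outside width is 2540 mm and wall thickness is 160 mm, so the interior width is 2540 − 2 × 160 = 2220 mm.


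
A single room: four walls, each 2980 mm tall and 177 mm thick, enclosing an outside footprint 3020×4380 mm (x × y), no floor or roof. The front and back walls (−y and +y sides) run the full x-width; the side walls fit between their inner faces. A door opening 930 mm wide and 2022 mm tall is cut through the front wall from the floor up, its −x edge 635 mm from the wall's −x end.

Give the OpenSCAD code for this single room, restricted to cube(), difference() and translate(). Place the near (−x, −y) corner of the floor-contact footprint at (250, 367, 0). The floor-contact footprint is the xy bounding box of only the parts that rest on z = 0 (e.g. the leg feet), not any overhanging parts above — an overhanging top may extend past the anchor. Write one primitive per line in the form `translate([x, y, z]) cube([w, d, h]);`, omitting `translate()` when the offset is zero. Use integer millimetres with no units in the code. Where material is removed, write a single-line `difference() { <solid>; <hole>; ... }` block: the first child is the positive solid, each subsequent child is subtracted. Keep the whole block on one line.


difference() { translate([250, 367, 0]) cube([3020, 177, 2980]); translate([885, 367, 0]) cube([930, 177, 2022]); }
translate([250, 4570, 0]) cube([3020, 177, 2980]);
translate([250, 544, 0]) cube([177, 4026, 2980]);
translate([3093, 544, 0]) cube([177, 4026, 2980]);


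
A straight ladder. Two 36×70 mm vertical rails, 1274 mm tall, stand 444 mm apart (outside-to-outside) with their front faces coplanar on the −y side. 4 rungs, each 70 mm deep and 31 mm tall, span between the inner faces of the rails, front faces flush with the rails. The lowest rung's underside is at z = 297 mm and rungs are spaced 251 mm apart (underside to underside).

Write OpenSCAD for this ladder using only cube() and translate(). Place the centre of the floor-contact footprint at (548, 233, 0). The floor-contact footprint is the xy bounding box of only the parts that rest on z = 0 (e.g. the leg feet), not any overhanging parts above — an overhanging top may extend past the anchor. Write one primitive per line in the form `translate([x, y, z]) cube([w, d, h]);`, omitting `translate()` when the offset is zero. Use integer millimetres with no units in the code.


// rung span = 444 - 2*36 = 372
// rung[k] z = 297 + k*251
translate([326, 198, 0]) cube([36, 70, 1274]);
translate([734, 198, 0]) cube([36, 70, 1274]);
translate([362, 198, 297]) cube([372, 70, 31]);
translate([362, 198, 548]) cube([372, 70, 31]);
translate([362, 198, 799]) cube([372, 70, 31]);
translate([362, 198, 1050]) cube([372, 70, 31]);


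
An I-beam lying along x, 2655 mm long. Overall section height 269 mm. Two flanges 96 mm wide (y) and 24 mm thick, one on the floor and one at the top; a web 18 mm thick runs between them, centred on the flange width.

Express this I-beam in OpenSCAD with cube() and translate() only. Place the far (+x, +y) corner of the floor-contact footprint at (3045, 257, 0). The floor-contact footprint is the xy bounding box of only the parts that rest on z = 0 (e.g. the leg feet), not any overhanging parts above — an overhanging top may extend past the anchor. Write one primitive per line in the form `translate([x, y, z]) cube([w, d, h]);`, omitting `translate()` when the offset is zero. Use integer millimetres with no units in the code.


translate([390, 161, 0]) cube([2655, 96, 24]);
translate([390, 200, 24]) cube([2655, 18, 221]);
translate([390, 161, 245]) cube([2655, 96, 24]);


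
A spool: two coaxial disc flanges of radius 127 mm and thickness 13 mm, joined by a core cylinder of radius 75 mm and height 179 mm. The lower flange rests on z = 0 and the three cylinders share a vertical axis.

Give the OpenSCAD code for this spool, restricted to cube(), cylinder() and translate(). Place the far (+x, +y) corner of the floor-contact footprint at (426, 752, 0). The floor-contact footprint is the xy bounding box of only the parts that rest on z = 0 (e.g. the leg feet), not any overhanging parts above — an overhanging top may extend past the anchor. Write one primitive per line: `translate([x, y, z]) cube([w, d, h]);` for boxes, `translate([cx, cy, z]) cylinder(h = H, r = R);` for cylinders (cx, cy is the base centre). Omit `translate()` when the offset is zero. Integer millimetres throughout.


translate([299, 625, 0]) cylinder(h = 13, r = 127);
translate([299, 625, 13]) cylinder(h = 179, r = 75);
translate([299, 625, 192]) cylinder(h = 13, r = 127);


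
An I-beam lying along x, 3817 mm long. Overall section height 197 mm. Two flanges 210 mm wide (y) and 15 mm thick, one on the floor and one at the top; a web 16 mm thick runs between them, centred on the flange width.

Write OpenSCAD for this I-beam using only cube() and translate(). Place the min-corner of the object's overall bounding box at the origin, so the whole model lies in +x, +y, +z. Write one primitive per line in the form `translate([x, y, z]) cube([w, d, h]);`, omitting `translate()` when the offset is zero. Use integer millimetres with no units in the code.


cube([3817, 210, 15]);
translate([0, 97, 15]) cube([3817, 16, 167]);
translate([0, 0, 182]) cube([3817, 210, 15]);


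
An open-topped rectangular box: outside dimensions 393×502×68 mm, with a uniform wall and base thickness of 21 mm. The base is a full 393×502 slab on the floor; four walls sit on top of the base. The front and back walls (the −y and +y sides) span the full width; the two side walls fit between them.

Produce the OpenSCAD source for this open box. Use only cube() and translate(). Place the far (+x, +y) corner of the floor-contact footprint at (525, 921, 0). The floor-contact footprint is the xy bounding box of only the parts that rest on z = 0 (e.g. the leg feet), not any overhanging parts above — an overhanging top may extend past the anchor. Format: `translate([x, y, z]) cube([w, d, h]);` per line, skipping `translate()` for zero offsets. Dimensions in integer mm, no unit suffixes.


translate([132, 419, 0]) cube([393, 502, 21]);
translate([132, 419, 21]) cube([393, 21, 47]);
translate([132, 900, 21]) cube([393, 21, 47]);
translate([132, 440, 21]) cube([21, 460, 47]);
translate([504, 440, 21]) cube([21, 460, 47]);


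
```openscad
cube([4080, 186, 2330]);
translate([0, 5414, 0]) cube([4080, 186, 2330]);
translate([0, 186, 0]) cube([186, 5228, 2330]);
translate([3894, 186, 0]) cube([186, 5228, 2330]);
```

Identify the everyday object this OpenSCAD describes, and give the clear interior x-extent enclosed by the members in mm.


A house (or room) frame. The interior width is 3708 mm.

Four 2330 mm walls enclosing a rectangle with no floor or roof — a room or house frame. Outside width is 4080 mm and wall thickness is 186 mm, so the interior width is 4080 − 2 × 186 = 3708 mm.


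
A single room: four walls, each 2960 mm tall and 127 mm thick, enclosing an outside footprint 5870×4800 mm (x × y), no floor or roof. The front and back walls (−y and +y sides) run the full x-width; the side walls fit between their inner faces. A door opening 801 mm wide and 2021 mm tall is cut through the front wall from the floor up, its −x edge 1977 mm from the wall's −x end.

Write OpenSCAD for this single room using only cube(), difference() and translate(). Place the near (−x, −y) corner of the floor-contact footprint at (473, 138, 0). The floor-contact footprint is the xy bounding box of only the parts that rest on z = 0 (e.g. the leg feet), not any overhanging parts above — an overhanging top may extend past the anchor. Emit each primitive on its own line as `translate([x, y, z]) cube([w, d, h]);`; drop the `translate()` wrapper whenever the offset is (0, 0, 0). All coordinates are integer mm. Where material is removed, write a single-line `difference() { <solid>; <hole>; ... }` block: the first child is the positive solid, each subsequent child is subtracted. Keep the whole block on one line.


difference() { translate([473, 138, 0]) cube([5870, 127, 2960]); translate([2450, 138, 0]) cube([801, 127, 2021]); }
translate([473, 4811, 0]) cube([5870, 127, 2960]);
translate([473, 265, 0]) cube([127, 4546, 2960]);
translate([6216, 265, 0]) cube([127, 4546, 2960]);


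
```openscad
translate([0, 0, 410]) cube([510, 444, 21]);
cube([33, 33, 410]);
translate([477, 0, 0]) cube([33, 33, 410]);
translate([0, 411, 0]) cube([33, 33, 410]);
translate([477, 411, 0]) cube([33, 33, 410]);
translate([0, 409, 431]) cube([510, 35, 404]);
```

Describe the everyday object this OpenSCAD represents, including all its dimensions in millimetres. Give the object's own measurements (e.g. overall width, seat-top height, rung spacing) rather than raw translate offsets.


A chair. The seat is a 510×444×21 mm slab with its top at z = 431 mm, on four 33×33 mm corner legs (flush with the seat edges, standing on z = 0). A flat backrest 35 mm thick, 404 mm tall, spans the full seat width and rises from the seat top along its +y edge, rear face flush with the rear of the seat.


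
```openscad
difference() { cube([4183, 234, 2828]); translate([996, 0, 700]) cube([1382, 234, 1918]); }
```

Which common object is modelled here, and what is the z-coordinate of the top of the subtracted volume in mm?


A wall with a window opening. The window head height is 2618 mm.

A wall with a rectangular opening subtracted — a window. Sill at z = 700, opening 1918 mm tall, so the head is at 700 + 1918 = 2618 mm.


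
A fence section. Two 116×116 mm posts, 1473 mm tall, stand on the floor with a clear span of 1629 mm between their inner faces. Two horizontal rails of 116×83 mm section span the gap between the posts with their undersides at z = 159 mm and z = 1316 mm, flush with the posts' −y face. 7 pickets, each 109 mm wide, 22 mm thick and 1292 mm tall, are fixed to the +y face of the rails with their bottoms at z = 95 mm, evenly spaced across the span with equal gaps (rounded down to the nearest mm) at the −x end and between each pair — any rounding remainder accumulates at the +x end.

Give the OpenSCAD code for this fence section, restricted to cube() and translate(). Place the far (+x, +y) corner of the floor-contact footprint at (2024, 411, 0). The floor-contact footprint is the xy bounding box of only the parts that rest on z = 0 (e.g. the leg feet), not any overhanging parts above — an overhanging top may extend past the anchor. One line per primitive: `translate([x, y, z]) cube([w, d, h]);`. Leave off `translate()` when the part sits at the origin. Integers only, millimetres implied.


translate([163, 295, 0]) cube([116, 116, 1473]);
translate([1908, 295, 0]) cube([116, 116, 1473]);
translate([279, 295, 159]) cube([1629, 116, 83]);
translate([279, 295, 1316]) cube([1629, 116, 83]);
translate([387, 411, 95]) cube([109, 22, 1292]);
translate([604, 411, 95]) cube([109, 22, 1292]);
translate([821, 411, 95]) cube([109, 22, 1292]);
translate([1038, 411, 95]) cube([109, 22, 1292]);
translate([1255, 411, 95]) cube([109, 22, 1292]);
translate([1472, 411, 95]) cube([109, 22, 1292]);
translate([1689, 411, 95]) cube([109, 22, 1292]);
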